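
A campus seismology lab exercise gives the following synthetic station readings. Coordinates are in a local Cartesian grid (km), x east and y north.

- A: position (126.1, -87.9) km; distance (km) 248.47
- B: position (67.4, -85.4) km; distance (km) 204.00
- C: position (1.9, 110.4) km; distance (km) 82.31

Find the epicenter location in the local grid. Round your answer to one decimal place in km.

Circle about each station: (x − 126.1)² + (y + 87.9)² = 248.47²; (x − 67.4)² + (y + 85.4)² = 204.00²; (x − 1.9)² + (y − 110.4)² = 82.31².
Subtracting pairs of circle equations eliminates x²+y² and gives linear equations (the radical axes):
-117.4 x + 5.0 y = 8329.64
-248.4 x + 396.6 y = 43526.55
Solving the 2×2 system: x ≈ -68.1, y ≈ 67.1 km.
Check against A (with the unrounded x, y): √((x − 126.1)²+(y + 87.9)²) = 248.47 ≈ 248.47 km. ✓

x ≈ -68.1 km, y ≈ 67.1 km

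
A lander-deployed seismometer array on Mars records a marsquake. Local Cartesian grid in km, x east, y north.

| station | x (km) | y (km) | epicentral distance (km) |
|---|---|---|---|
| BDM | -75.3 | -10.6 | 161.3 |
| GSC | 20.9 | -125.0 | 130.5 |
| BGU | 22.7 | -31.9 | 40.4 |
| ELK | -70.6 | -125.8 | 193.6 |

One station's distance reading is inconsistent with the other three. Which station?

BGU

Solve using three stations at a time. Using BDM, GSC, ELK (subtract circle equations pairwise → linear system) gives (x, y) ≈ (85.9, -12.0).
Distances from that point to each station vs reported:
  BDM: calculated 161.2 vs reported 161.3 → residual 0.1 km
  GSC: calculated 130.4 vs reported 130.5 → residual 0.1 km
  BGU: calculated 66.3 vs reported 40.4 → residual 25.9 km
  ELK: calculated 193.5 vs reported 193.6 → residual 0.1 km
BDM, GSC, ELK are mutually consistent (residuals ≈ 0); BGU is off by 25.9 km.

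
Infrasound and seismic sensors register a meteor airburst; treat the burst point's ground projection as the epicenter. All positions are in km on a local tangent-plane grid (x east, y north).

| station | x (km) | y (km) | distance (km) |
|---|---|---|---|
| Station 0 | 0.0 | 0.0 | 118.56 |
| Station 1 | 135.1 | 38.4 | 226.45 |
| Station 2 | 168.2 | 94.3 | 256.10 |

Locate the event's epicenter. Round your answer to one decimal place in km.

(-87.5, 80.0)

Circle about each station: x² + y² = 118.56²; (x − 135.1)² + (y − 38.4)² = 226.45²; (x − 168.2)² + (y − 94.3)² = 256.10².
Subtracting pairs of circle equations eliminates x²+y² and gives linear equations (the radical axes):
270.2 x + 76.8 y = -17496.56
336.4 x + 188.6 y = -14347.01
Solving the 2×2 system: x ≈ -87.5, y ≈ 80.0 km.
Check against Station 0 (with the unrounded x, y): √(x²+y²) = 118.53 ≈ 118.56 km. ✓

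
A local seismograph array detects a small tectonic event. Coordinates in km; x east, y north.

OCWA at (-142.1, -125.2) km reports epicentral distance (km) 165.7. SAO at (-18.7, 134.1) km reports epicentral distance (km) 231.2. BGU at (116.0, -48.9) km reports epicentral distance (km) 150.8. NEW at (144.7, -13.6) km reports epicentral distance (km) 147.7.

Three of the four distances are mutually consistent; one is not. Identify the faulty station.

Solve using three stations at a time. Using OCWA, SAO, NEW (subtract circle equations pairwise → linear system) gives (x, y) ≈ (20.6, -93.7).
Distances from that point to each station vs reported:
  OCWA: calculated 165.7 vs reported 165.7 → residual 0.0 km
  SAO: calculated 231.2 vs reported 231.2 → residual 0.0 km
  BGU: calculated 105.4 vs reported 150.8 → residual 45.4 km
  NEW: calculated 147.7 vs reported 147.7 → residual 0.0 km
OCWA, SAO, NEW are mutually consistent (residuals ≈ 0); BGU is off by 45.4 km.

BGU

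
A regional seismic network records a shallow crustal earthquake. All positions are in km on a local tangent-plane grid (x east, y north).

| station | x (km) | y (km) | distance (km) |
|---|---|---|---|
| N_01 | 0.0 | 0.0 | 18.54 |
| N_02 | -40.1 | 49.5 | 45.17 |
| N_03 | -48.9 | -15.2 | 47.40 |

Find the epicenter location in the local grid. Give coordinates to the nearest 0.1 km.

-11.8 km east, 14.3 km north

Circle about each station: x² + y² = 18.54²; (x + 40.1)² + (y − 49.5)² = 45.17²; (x + 48.9)² + (y + 15.2)² = 47.40².
Subtracting pairs of circle equations eliminates x²+y² and gives linear equations (the radical axes):
-80.2 x + 99.0 y = 2361.66
-97.8 x − 30.4 y = 719.22
Solving the 2×2 system: x ≈ -11.8, y ≈ 14.3 km.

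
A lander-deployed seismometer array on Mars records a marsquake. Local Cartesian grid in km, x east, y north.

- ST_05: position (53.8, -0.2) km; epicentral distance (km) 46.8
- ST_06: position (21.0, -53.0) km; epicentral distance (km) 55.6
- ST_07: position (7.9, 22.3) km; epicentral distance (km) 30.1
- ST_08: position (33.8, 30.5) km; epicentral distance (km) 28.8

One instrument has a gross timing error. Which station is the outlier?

ST_05

Solve using three stations at a time. Using ST_06, ST_07, ST_08 (subtract circle equations pairwise → linear system) gives (x, y) ≈ (30.1, 1.9).
Distances from that point to each station vs reported:
  ST_05: calculated 23.8 vs reported 46.8 → residual 23.0 km
  ST_06: calculated 55.6 vs reported 55.6 → residual 0.0 km
  ST_07: calculated 30.2 vs reported 30.1 → residual 0.1 km
  ST_08: calculated 28.9 vs reported 28.8 → residual 0.1 km
ST_06, ST_07, ST_08 are mutually consistent (residuals ≈ 0); ST_05 is off by 23.0 km.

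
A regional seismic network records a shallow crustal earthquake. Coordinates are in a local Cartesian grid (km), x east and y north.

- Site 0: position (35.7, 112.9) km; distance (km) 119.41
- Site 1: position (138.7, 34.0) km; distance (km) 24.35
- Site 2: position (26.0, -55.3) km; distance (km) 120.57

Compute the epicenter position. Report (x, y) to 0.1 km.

(116.2, 24.7)

Circle about each station: (x − 35.7)² + (y − 112.9)² = 119.41²; (x − 138.7)² + (y − 34.0)² = 24.35²; (x − 26.0)² + (y + 55.3)² = 120.57².
Subtracting the Site 0 equation from the Site 1 and Site 2 equations removes the quadratic terms:
206.0 x − 157.8 y = 20038.62
-19.4 x − 336.4 y = -10565.19
Solving the 2×2 system: x ≈ 116.2, y ≈ 24.7 km.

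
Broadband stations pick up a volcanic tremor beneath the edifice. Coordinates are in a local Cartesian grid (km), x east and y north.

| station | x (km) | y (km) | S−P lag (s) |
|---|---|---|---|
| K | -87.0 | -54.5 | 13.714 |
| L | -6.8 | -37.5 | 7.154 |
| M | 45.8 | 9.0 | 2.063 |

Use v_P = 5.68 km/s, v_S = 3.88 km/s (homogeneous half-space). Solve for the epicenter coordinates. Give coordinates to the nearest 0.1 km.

(70.5, 3.7)

Distance from S−P lag: d = Δt · v_P v_S / (v_P − v_S) = Δt · (5.68·3.88)/(5.68−3.88) ≈ 12.2436·Δt.
So d_K = 167.91, d_L = 87.59, d_M = 25.26 km.
Circle about each station: (x + 87.0)² + (y + 54.5)² = 167.91²; (x + 6.8)² + (y + 37.5)² = 87.59²; (x − 45.8)² + (y − 9.0)² = 25.26².
Subtracting pairs of circle equations eliminates x²+y² and gives linear equations (the radical axes):
160.4 x + 34.0 y = 11435.00
265.6 x + 127.0 y = 19195.09
Solving the 2×2 system: x ≈ 70.5, y ≈ 3.7 km.
Check against K (with the unrounded x, y): √((x + 87.0)²+(y + 54.5)²) = 167.91 ≈ 167.91 km. ✓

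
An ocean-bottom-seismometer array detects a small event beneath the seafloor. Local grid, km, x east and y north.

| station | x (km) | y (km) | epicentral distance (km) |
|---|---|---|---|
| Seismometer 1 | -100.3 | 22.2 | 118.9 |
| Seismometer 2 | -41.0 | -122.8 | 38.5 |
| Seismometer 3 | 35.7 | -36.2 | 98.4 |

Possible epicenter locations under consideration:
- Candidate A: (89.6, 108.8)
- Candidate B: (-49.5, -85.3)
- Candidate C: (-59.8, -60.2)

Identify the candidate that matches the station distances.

Candidate B

For each candidate, compare |candidate − station| to the reported distance:
Candidate A: residuals Seismometer 1 89.8, Seismometer 2 227.4, Seismometer 3 56.3 → max 227.4 km
Candidate B: residuals Seismometer 1 0.0, Seismometer 2 0.0, Seismometer 3 0.1 → max 0.1 km
Candidate C: residuals Seismometer 1 27.1, Seismometer 2 26.9, Seismometer 3 0.1 → max 27.1 km
Only Candidate B has all residuals ≈ 0.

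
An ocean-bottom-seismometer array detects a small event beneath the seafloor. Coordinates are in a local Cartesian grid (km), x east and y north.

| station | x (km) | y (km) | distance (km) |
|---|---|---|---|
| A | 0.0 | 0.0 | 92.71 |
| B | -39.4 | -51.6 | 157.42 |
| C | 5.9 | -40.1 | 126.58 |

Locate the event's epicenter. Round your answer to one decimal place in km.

Circle about each station: x² + y² = 92.71²; (x + 39.4)² + (y + 51.6)² = 157.42²; (x − 5.9)² + (y + 40.1)² = 126.58².
Subtracting the A equation from the B and C equations removes the quadratic terms:
-78.8 x − 103.2 y = -11970.99
11.8 x − 80.2 y = -5784.53
Solving the 2×2 system: x ≈ 48.2, y ≈ 79.2 km.

x ≈ 48.2 km, y ≈ 79.2 km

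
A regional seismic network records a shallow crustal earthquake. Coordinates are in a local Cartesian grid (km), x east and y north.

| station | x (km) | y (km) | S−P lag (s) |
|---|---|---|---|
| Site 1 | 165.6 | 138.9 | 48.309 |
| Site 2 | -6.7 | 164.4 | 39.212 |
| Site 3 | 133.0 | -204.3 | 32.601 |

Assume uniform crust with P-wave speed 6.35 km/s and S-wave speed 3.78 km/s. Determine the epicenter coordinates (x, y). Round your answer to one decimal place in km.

Distance from S−P lag: d = Δt · v_P v_S / (v_P − v_S) = Δt · (6.35·3.78)/(6.35−3.78) ≈ 9.3397·Δt.
So d_Site 1 = 451.19, d_Site 2 = 366.23, d_Site 3 = 304.48 km.
Circle about each station: (x − 165.6)² + (y − 138.9)² = 451.19²; (x + 6.7)² + (y − 164.4)² = 366.23²; (x − 133.0)² + (y + 204.3)² = 304.48².
Subtracting pairs of circle equations eliminates x²+y² and gives linear equations (the radical axes):
-344.6 x + 51.0 y = 49803.68
-65.2 x − 686.4 y = 123575.27
Solving the 2×2 system: x ≈ -168.8, y ≈ -164.0 km.
Check against Site 1 (with the unrounded x, y): √((x − 165.6)²+(y − 138.9)²) = 451.19 ≈ 451.19 km. ✓

(-168.8, -164.0)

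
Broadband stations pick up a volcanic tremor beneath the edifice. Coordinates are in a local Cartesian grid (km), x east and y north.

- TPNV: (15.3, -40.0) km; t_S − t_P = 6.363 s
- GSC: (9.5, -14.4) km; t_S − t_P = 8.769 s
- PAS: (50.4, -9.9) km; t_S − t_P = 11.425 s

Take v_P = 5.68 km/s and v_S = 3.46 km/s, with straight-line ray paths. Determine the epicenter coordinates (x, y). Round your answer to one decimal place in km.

-13.0 km east, -88.7 km north

Distance from S−P lag: d = Δt · v_P v_S / (v_P − v_S) = Δt · (5.68·3.46)/(5.68−3.46) ≈ 8.8526·Δt.
So d_TPNV = 56.33, d_GSC = 77.63, d_PAS = 101.14 km.
Circle about each station: (x − 15.3)² + (y + 40.0)² = 56.33²; (x − 9.5)² + (y + 14.4)² = 77.63²; (x − 50.4)² + (y + 9.9)² = 101.14².
Subtracting the TPNV equation from the GSC and PAS equations removes the quadratic terms:
-11.6 x + 51.2 y = -4389.83
70.2 x + 60.2 y = -6252.15
Solving the 2×2 system: x ≈ -13.0, y ≈ -88.7 km.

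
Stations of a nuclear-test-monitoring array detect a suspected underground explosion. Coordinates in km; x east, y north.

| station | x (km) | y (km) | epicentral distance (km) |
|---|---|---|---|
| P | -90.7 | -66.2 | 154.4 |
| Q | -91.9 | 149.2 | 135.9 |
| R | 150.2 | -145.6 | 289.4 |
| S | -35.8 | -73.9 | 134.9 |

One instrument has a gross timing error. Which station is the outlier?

R

Solve using three stations at a time. Using P, Q, S (subtract circle equations pairwise → linear system) gives (x, y) ≈ (5.6, 54.5).
Distances from that point to each station vs reported:
  P: calculated 154.4 vs reported 154.4 → residual 0.0 km
  Q: calculated 135.9 vs reported 135.9 → residual 0.0 km
  R: calculated 246.9 vs reported 289.4 → residual 42.5 km
  S: calculated 134.9 vs reported 134.9 → residual 0.0 km
P, Q, S are mutually consistent (residuals ≈ 0); R is off by 42.5 km.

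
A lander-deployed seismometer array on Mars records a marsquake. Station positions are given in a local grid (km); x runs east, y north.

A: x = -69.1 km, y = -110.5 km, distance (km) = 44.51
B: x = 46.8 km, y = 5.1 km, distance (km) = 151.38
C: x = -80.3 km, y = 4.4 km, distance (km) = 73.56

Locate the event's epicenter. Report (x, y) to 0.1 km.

Circle about each station: (x + 69.1)² + (y + 110.5)² = 44.51²; (x − 46.8)² + (y − 5.1)² = 151.38²; (x + 80.3)² + (y − 4.4)² = 73.56².
Subtracting the A equation from the B and C equations removes the quadratic terms:
231.8 x + 231.2 y = -35703.57
-22.4 x + 229.8 y = -13947.54
Solving the 2×2 system: x ≈ -85.2, y ≈ -69.0 km.

(-85.2, -69.0)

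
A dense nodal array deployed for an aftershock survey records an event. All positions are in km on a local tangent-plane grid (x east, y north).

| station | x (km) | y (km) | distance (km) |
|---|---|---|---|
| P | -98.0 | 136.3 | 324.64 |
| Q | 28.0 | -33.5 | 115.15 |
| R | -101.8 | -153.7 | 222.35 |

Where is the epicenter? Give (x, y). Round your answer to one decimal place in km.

Circle about each station: (x + 98.0)² + (y − 136.3)² = 324.64²; (x − 28.0)² + (y + 33.5)² = 115.15²; (x + 101.8)² + (y + 153.7)² = 222.35².
Subtracting pairs of circle equations eliminates x²+y² and gives linear equations (the radical axes):
252.0 x − 339.6 y = 65856.17
-7.6 x − 580.0 y = 61756.85
Solving the 2×2 system: x ≈ 115.8, y ≈ -108.0 km.

115.8 km east, -108.0 km north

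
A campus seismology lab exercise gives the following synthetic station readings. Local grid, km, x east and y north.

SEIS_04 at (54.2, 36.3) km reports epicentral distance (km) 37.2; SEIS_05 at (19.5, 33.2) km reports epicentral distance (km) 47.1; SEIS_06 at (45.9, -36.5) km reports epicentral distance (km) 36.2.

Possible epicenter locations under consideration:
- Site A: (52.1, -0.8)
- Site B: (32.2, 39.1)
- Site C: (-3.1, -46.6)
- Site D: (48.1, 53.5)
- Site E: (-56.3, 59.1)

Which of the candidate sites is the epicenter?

Site A

For each candidate, compare |candidate − station| to the reported distance:
Site A: residuals SEIS_04 0.0, SEIS_05 0.0, SEIS_06 0.0 → max 0.0 km
Site B: residuals SEIS_04 15.0, SEIS_05 33.1, SEIS_06 40.6 → max 40.6 km
Site C: residuals SEIS_04 63.6, SEIS_05 35.8, SEIS_06 13.8 → max 63.6 km
Site D: residuals SEIS_04 19.0, SEIS_05 12.0, SEIS_06 53.8 → max 53.8 km
Site E: residuals SEIS_04 75.6, SEIS_05 33.0, SEIS_06 103.7 → max 103.7 km
Only Site A has all residuals ≈ 0.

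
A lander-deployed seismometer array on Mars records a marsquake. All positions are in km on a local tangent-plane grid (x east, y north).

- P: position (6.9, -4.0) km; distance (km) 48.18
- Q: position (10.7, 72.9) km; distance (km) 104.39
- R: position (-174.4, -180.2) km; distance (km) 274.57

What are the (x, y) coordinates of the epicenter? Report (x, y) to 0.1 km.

Circle about each station: (x − 6.9)² + (y + 4.0)² = 48.18²; (x − 10.7)² + (y − 72.9)² = 104.39²; (x + 174.4)² + (y + 180.2)² = 274.57².
Subtracting the P equation from the Q and R equations removes the quadratic terms:
7.6 x + 153.8 y = -3210.67
-362.6 x − 352.4 y = -10243.58
Solving the 2×2 system: x ≈ 51.0, y ≈ -23.4 km.
Check against P (with the unrounded x, y): √((x − 6.9)²+(y + 4.0)²) = 48.17 ≈ 48.18 km. ✓

51.0 km east, -23.4 km north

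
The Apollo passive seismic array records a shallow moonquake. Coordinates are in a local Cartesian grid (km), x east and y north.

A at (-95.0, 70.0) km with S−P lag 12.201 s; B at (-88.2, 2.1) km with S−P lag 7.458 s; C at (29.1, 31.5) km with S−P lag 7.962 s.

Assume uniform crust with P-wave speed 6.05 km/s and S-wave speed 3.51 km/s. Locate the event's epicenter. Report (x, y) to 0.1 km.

Distance from S−P lag: d = Δt · v_P v_S / (v_P − v_S) = Δt · (6.05·3.51)/(6.05−3.51) ≈ 8.3604·Δt.
So d_A = 102.01, d_B = 62.35, d_C = 66.57 km.
Circle about each station: (x + 95.0)² + (y − 70.0)² = 102.01²; (x + 88.2)² + (y − 2.1)² = 62.35²; (x − 29.1)² + (y − 31.5)² = 66.57².
Subtracting the A equation from the B and C equations removes the quadratic terms:
13.6 x − 135.8 y = 377.17
248.2 x − 77.0 y = -6111.46
Solving the 2×2 system: x ≈ -26.3, y ≈ -5.4 km.
Check against A (with the unrounded x, y): √((x + 95.0)²+(y − 70.0)²) = 102.01 ≈ 102.01 km. ✓

x ≈ -26.3 km, y ≈ -5.4 km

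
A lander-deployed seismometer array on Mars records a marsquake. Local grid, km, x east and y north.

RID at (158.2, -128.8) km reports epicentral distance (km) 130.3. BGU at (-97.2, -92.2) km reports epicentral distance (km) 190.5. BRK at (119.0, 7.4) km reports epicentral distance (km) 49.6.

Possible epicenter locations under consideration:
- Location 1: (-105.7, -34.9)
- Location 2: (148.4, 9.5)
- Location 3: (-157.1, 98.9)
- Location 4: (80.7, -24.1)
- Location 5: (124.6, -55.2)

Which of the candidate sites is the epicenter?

Location 4

For each candidate, compare |candidate − station| to the reported distance:
Location 1: residuals RID 149.8, BGU 132.6, BRK 179.0 → max 179.0 km
Location 2: residuals RID 8.3, BGU 75.3, BRK 20.1 → max 75.3 km
Location 3: residuals RID 258.6, BGU 9.8, BRK 241.3 → max 258.6 km
Location 4: residuals RID 0.0, BGU 0.0, BRK 0.0 → max 0.0 km
Location 5: residuals RID 49.4, BGU 34.4, BRK 13.2 → max 49.4 km
Only Location 4 has all residuals ≈ 0.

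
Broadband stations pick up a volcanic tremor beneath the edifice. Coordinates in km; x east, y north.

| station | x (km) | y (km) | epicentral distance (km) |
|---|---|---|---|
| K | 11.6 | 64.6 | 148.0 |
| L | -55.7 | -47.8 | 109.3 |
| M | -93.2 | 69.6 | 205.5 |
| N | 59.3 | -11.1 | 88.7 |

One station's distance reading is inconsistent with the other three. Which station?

N

Solve using three stations at a time. Using K, L, M (subtract circle equations pairwise → linear system) gives (x, y) ≈ (49.2, -78.6).
Distances from that point to each station vs reported:
  K: calculated 148.0 vs reported 148.0 → residual 0.0 km
  L: calculated 109.3 vs reported 109.3 → residual 0.0 km
  M: calculated 205.5 vs reported 205.5 → residual 0.0 km
  N: calculated 68.2 vs reported 88.7 → residual 20.5 km
K, L, M are mutually consistent (residuals ≈ 0); N is off by 20.5 km.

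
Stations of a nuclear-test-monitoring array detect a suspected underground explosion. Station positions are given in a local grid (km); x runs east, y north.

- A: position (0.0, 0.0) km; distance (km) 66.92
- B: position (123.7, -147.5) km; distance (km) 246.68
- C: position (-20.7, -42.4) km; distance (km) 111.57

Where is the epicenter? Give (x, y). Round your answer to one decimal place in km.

Circle about each station: x² + y² = 66.92²; (x − 123.7)² + (y + 147.5)² = 246.68²; (x + 20.7)² + (y + 42.4)² = 111.57².
Subtracting the A equation from the B and C equations removes the quadratic terms:
247.4 x − 295.0 y = -19314.80
-41.4 x − 84.8 y = -5743.33
Solving the 2×2 system: x ≈ 1.7, y ≈ 66.9 km.

(1.7, 66.9)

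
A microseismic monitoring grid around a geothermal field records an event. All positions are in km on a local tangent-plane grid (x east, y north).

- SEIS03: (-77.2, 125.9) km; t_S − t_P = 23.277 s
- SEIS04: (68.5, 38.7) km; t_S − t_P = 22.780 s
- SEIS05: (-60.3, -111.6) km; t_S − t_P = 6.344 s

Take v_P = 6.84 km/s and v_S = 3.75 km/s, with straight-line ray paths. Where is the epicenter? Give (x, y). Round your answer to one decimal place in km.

Distance from S−P lag: d = Δt · v_P v_S / (v_P − v_S) = Δt · (6.84·3.75)/(6.84−3.75) ≈ 8.3010·Δt.
So d_SEIS03 = 193.22, d_SEIS04 = 189.10, d_SEIS05 = 52.66 km.
Circle about each station: (x + 77.2)² + (y − 125.9)² = 193.22²; (x − 68.5)² + (y − 38.7)² = 189.10²; (x + 60.3)² + (y + 111.6)² = 52.66².
Subtracting the SEIS03 equation from the SEIS04 and SEIS05 equations removes the quadratic terms:
291.4 x − 174.4 y = -14045.55
33.8 x − 475.0 y = 28840.89
Solving the 2×2 system: x ≈ -88.3, y ≈ -67.0 km.

-88.3 km east, -67.0 km north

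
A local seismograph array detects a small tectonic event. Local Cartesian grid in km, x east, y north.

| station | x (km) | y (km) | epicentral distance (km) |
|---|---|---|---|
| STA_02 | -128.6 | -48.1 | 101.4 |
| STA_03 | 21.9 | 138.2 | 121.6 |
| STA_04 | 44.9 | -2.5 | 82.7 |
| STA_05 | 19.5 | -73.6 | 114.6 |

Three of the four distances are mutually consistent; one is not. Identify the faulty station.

Solve using three stations at a time. Using STA_03, STA_04, STA_05 (subtract circle equations pairwise → linear system) gives (x, y) ≈ (-31.6, 29.0).
Distances from that point to each station vs reported:
  STA_02: calculated 123.9 vs reported 101.4 → residual 22.5 km
  STA_03: calculated 121.6 vs reported 121.6 → residual 0.0 km
  STA_04: calculated 82.7 vs reported 82.7 → residual 0.0 km
  STA_05: calculated 114.6 vs reported 114.6 → residual 0.0 km
STA_03, STA_04, STA_05 are mutually consistent (residuals ≈ 0); STA_02 is off by 22.5 km.

STA_02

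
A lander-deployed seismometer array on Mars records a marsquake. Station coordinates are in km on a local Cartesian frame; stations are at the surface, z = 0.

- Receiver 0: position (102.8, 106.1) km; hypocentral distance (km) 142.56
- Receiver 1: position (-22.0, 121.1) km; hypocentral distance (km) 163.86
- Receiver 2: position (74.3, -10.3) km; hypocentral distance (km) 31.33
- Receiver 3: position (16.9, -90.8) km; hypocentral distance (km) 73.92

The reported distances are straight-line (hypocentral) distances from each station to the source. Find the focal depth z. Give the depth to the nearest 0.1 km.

depth ≈ 12.0 km

Each station gives a sphere (x−x_i)² + (y−y_i)² + z² = d_i² (stations at z=0).
Subtracting the Receiver 0 sphere from Receiver 1 and Receiver 2: z² cancels, leaving linear equations in x and y:
-249.6 x + 30.0 y = -13202.59
-57.0 x − 232.8 y = 3143.31
Solving: x ≈ 49.806, y ≈ -25.697 km (keep extra digits for the depth step; rounded: 49.8, -25.7).
Then from the Receiver 0 sphere: z² = 142.56² − (x − 102.8)² − (y − 106.1)² with x = 49.806, y = -25.697, so z ≈ 12.022 ≈ 12.0 km.
Check against Receiver 3 (with the unrounded solution): distance 73.93 ≈ 73.92 km. ✓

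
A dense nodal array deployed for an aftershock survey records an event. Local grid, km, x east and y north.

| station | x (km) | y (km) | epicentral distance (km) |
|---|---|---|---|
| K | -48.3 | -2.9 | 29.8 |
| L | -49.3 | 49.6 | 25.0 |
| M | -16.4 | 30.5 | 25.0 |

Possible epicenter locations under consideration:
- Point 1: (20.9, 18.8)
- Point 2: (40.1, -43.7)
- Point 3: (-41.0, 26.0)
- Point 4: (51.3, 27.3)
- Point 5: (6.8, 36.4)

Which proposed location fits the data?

Point 3

For each candidate, compare |candidate − station| to the reported distance:
Point 1: residuals K 42.7, L 51.7, M 14.1 → max 51.7 km
Point 2: residuals K 67.6, L 104.2, M 68.3 → max 104.2 km
Point 3: residuals K 0.0, L 0.0, M 0.0 → max 0.0 km
Point 4: residuals K 74.3, L 78.0, M 42.8 → max 78.0 km
Point 5: residuals K 37.9, L 32.6, M 1.1 → max 37.9 km
Only Point 3 has all residuals ≈ 0.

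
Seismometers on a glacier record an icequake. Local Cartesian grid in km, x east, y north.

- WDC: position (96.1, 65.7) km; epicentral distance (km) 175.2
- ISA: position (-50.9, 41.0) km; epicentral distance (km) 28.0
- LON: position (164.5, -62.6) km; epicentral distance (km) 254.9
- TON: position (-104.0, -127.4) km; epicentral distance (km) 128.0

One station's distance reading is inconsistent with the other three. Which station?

Solve using three stations at a time. Using WDC, ISA, LON (subtract circle equations pairwise → linear system) gives (x, y) ≈ (-74.5, 25.9).
Distances from that point to each station vs reported:
  WDC: calculated 175.2 vs reported 175.2 → residual 0.0 km
  ISA: calculated 28.0 vs reported 28.0 → residual 0.0 km
  LON: calculated 254.9 vs reported 254.9 → residual 0.0 km
  TON: calculated 156.1 vs reported 128.0 → residual 28.1 km
WDC, ISA, LON are mutually consistent (residuals ≈ 0); TON is off by 28.1 km.

TON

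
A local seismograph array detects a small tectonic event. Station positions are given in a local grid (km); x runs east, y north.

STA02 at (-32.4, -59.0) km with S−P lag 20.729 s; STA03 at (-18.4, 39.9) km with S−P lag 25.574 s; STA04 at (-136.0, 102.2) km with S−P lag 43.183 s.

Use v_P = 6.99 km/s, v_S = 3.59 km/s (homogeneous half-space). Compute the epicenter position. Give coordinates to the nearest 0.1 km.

Distance from S−P lag: d = Δt · v_P v_S / (v_P − v_S) = Δt · (6.99·3.59)/(6.99−3.59) ≈ 7.3806·Δt.
So d_STA02 = 152.99, d_STA03 = 188.75, d_STA04 = 318.72 km.
Circle about each station: (x + 32.4)² + (y + 59.0)² = 152.99²; (x + 18.4)² + (y − 39.9)² = 188.75²; (x + 136.0)² + (y − 102.2)² = 318.72².
Subtracting pairs of circle equations eliminates x²+y² and gives linear equations (the radical axes):
28.0 x + 197.8 y = -14820.81
-207.2 x + 322.4 y = -53766.42
Solving the 2×2 system: x ≈ 117.1, y ≈ -91.5 km.

x ≈ 117.1 km, y ≈ -91.5 km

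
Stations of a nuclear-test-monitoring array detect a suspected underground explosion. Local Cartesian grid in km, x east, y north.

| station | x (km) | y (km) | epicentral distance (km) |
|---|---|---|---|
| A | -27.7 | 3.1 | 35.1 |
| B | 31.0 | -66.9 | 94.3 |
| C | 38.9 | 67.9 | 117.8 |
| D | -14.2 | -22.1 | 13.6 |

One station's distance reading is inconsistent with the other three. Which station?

Solve using three stations at a time. Using A, C, D (subtract circle equations pairwise → linear system) gives (x, y) ≈ (-23.8, -31.8).
Distances from that point to each station vs reported:
  A: calculated 35.1 vs reported 35.1 → residual 0.0 km
  B: calculated 65.1 vs reported 94.3 → residual 29.2 km
  C: calculated 117.8 vs reported 117.8 → residual 0.0 km
  D: calculated 13.7 vs reported 13.6 → residual 0.1 km
A, C, D are mutually consistent (residuals ≈ 0); B is off by 29.2 km.

B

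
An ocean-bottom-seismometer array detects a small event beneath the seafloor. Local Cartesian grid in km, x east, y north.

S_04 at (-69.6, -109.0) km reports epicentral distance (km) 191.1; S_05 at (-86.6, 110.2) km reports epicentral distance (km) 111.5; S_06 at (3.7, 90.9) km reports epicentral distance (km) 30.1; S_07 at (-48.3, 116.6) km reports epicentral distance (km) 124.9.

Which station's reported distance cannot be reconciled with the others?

Solve using three stations at a time. Using S_04, S_05, S_06 (subtract circle equations pairwise → linear system) gives (x, y) ≈ (14.3, 62.7).
Distances from that point to each station vs reported:
  S_04: calculated 191.1 vs reported 191.1 → residual 0.0 km
  S_05: calculated 111.5 vs reported 111.5 → residual 0.0 km
  S_06: calculated 30.1 vs reported 30.1 → residual 0.0 km
  S_07: calculated 82.6 vs reported 124.9 → residual 42.3 km
S_04, S_05, S_06 are mutually consistent (residuals ≈ 0); S_07 is off by 42.3 km.

S_07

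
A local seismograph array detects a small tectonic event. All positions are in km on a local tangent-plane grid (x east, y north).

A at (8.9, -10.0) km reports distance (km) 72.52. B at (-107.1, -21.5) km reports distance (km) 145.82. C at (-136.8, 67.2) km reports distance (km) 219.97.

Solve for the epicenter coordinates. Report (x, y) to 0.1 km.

x ≈ 26.3 km, y ≈ -80.4 km

Circle about each station: (x − 8.9)² + (y + 10.0)² = 72.52²; (x + 107.1)² + (y + 21.5)² = 145.82²; (x + 136.8)² + (y − 67.2)² = 219.97².
Subtracting pairs of circle equations eliminates x²+y² and gives linear equations (the radical axes):
-232.0 x − 23.0 y = -4250.87
-291.4 x + 154.4 y = -20076.78
Solving the 2×2 system: x ≈ 26.3, y ≈ -80.4 km.
Check against A (with the unrounded x, y): √((x − 8.9)²+(y + 10.0)²) = 72.52 ≈ 72.52 km. ✓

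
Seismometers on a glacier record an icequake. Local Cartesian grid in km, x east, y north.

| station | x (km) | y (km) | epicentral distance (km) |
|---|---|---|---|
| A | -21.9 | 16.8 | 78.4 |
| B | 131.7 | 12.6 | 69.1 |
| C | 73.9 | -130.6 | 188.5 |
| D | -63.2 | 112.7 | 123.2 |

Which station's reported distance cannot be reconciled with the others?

Solve using three stations at a time. Using A, C, D (subtract circle equations pairwise → linear system) gives (x, y) ≈ (46.1, 55.8).
Distances from that point to each station vs reported:
  A: calculated 78.4 vs reported 78.4 → residual 0.0 km
  B: calculated 95.9 vs reported 69.1 → residual 26.8 km
  C: calculated 188.5 vs reported 188.5 → residual 0.0 km
  D: calculated 123.2 vs reported 123.2 → residual 0.0 km
A, C, D are mutually consistent (residuals ≈ 0); B is off by 26.8 km.

B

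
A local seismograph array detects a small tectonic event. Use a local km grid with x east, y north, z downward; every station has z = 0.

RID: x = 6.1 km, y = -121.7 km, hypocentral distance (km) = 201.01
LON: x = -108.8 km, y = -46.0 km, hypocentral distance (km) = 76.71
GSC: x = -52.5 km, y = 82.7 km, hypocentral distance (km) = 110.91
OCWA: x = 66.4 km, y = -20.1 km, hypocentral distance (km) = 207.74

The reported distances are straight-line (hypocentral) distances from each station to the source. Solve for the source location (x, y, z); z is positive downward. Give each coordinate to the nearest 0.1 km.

x ≈ -135.0 km, y ≈ 17.2 km, depth ≈ 34.7 km

Each station gives a sphere (x−x_i)² + (y−y_i)² + z² = d_i² (stations at z=0).
Subtracting the RID sphere from LON and GSC: z² cancels, leaving linear equations in x and y:
-229.8 x + 151.4 y = 33625.94
-117.2 x + 408.8 y = 22851.43
Solving: x ≈ -134.998, y ≈ 17.196 km (keep extra digits for the depth step; rounded: -135.0, 17.2).
Then from the RID sphere: z² = 201.01² − (x − 6.1)² − (y + 121.7)² with x = -134.998, y = 17.196, so z ≈ 34.703 ≈ 34.7 km.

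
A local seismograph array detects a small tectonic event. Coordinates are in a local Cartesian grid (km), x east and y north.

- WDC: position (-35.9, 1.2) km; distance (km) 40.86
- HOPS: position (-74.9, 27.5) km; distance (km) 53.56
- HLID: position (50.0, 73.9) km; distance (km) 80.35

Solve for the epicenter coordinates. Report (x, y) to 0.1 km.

x ≈ -22.8 km, y ≈ 39.9 km

Circle about each station: (x + 35.9)² + (y − 1.2)² = 40.86²; (x + 74.9)² + (y − 27.5)² = 53.56²; (x − 50.0)² + (y − 73.9)² = 80.35².
Subtracting pairs of circle equations eliminates x²+y² and gives linear equations (the radical axes):
-78.0 x + 52.6 y = 3876.88
171.8 x + 145.4 y = 1884.38
Solving the 2×2 system: x ≈ -22.8, y ≈ 39.9 km.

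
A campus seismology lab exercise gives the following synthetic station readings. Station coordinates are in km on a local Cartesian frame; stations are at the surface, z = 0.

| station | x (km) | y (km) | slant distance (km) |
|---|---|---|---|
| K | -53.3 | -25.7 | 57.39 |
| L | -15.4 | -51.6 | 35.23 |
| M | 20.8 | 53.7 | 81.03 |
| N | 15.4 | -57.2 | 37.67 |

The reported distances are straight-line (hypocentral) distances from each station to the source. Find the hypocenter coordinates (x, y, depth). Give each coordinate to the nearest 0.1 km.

Each station gives a sphere (x−x_i)² + (y−y_i)² + z² = d_i² (stations at z=0).
Subtracting the K sphere from L and M: z² cancels, leaving linear equations in x and y:
75.8 x − 51.8 y = 1450.80
148.2 x + 158.8 y = -3457.30
Solving: x ≈ 2.602, y ≈ -24.200 km (keep extra digits for the depth step; rounded: 2.6, -24.2).
Then from the K sphere: z² = 57.39² − (x + 53.3)² − (y + 25.7)² with x = 2.602, y = -24.200, so z ≈ 12.897 ≈ 12.9 km.
Check against N (with the unrounded solution): distance 37.67 ≈ 37.67 km. ✓

x ≈ 2.6 km, y ≈ -24.2 km, depth ≈ 12.9 km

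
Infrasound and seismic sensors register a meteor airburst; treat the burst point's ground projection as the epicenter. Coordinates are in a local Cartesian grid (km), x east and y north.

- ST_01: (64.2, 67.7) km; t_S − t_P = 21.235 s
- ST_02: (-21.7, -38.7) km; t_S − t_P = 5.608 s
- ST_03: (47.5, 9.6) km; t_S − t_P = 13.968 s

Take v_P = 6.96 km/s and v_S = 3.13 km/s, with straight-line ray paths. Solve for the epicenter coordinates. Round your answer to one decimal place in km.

Distance from S−P lag: d = Δt · v_P v_S / (v_P − v_S) = Δt · (6.96·3.13)/(6.96−3.13) ≈ 5.6879·Δt.
So d_ST_01 = 120.78, d_ST_02 = 31.90, d_ST_03 = 79.45 km.
Circle about each station: (x − 64.2)² + (y − 67.7)² = 120.78²; (x + 21.7)² + (y + 38.7)² = 31.90²; (x − 47.5)² + (y − 9.6)² = 79.45².
Subtracting pairs of circle equations eliminates x²+y² and gives linear equations (the radical axes):
-171.8 x − 212.8 y = 6833.85
-33.4 x − 116.2 y = 1918.99
Solving the 2×2 system: x ≈ -30.0, y ≈ -7.9 km.

x ≈ -30.0 km, y ≈ -7.9 km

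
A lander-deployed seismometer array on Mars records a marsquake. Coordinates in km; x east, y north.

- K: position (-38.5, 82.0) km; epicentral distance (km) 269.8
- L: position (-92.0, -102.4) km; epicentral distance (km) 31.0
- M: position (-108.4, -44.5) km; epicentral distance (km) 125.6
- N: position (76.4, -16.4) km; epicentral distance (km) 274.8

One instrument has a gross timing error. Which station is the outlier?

L

Solve using three stations at a time. Using K, M, N (subtract circle equations pairwise → linear system) gives (x, y) ≈ (-157.9, -159.9).
Distances from that point to each station vs reported:
  K: calculated 269.8 vs reported 269.8 → residual 0.0 km
  L: calculated 87.5 vs reported 31.0 → residual 56.5 km
  M: calculated 125.6 vs reported 125.6 → residual 0.0 km
  N: calculated 274.8 vs reported 274.8 → residual 0.0 km
K, M, N are mutually consistent (residuals ≈ 0); L is off by 56.5 km.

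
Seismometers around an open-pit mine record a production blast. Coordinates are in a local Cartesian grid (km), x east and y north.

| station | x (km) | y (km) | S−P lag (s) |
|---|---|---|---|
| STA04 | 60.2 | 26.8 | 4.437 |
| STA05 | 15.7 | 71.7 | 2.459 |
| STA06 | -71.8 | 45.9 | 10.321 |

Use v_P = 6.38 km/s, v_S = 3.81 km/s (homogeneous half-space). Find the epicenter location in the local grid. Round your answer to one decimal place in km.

Distance from S−P lag: d = Δt · v_P v_S / (v_P − v_S) = Δt · (6.38·3.81)/(6.38−3.81) ≈ 9.4583·Δt.
So d_STA04 = 41.97, d_STA05 = 23.26, d_STA06 = 97.62 km.
Circle about each station: (x − 60.2)² + (y − 26.8)² = 41.97²; (x − 15.7)² + (y − 71.7)² = 23.26²; (x + 71.8)² + (y − 45.9)² = 97.62².
Subtracting the STA04 equation from the STA05 and STA06 equations removes the quadratic terms:
-89.0 x + 89.8 y = 2265.55
-264.0 x + 38.2 y = -4848.41
Solving the 2×2 system: x ≈ 25.7, y ≈ 50.7 km.

(25.7, 50.7)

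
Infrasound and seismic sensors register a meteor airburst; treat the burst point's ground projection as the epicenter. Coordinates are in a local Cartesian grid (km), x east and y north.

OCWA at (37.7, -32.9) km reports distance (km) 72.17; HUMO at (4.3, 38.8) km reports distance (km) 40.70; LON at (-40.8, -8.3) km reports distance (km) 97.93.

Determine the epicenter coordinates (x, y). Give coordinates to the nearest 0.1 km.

(45.0, 38.9)

Circle about each station: (x − 37.7)² + (y + 32.9)² = 72.17²; (x − 4.3)² + (y − 38.8)² = 40.70²; (x + 40.8)² + (y + 8.3)² = 97.93².
Subtracting pairs of circle equations eliminates x²+y² and gives linear equations (the radical axes):
-66.8 x + 143.4 y = 2572.25
-157.0 x + 49.2 y = -5151.95
Solving the 2×2 system: x ≈ 45.0, y ≈ 38.9 km.
Check against OCWA (with the unrounded x, y): √((x − 37.7)²+(y + 32.9)²) = 72.17 ≈ 72.17 km. ✓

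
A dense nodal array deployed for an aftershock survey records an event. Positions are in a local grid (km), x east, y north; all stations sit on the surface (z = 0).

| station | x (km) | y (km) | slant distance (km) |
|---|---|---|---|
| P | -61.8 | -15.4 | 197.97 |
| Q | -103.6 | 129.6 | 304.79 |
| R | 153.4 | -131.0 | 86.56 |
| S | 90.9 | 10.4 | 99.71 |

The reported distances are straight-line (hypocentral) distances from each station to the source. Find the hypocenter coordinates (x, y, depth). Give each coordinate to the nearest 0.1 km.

Each station gives a sphere (x−x_i)² + (y−y_i)² + z² = d_i² (stations at z=0).
Subtracting the P sphere from Q and R: z² cancels, leaving linear equations in x and y:
-83.6 x + 290.0 y = -30232.10
430.4 x − 231.2 y = 68335.65
Solving: x ≈ 121.604, y ≈ -69.193 km (keep extra digits for the depth step; rounded: 121.6, -69.2).
Then from the P sphere: z² = 197.97² − (x + 61.8)² − (y + 15.4)² with x = 121.604, y = -69.193, so z ≈ 51.589 ≈ 51.6 km.

(121.6, -69.2, 51.6)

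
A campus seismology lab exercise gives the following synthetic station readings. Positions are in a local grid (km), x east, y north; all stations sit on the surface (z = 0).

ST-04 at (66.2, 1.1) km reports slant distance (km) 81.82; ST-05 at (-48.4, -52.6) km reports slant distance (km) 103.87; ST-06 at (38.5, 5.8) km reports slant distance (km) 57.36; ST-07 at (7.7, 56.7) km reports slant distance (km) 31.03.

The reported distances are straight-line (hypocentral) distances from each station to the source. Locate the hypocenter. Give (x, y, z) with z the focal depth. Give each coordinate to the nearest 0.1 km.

(-3.2, 38.2, 22.4)

Each station gives a sphere (x−x_i)² + (y−y_i)² + z² = d_i² (stations at z=0).
Subtracting the ST-04 sphere from ST-05 and ST-06: z² cancels, leaving linear equations in x and y:
-229.2 x − 107.4 y = -3368.79
-55.4 x + 9.4 y = 536.58
Solving: x ≈ -3.203, y ≈ 38.203 km (keep extra digits for the depth step; rounded: -3.2, 38.2).
Then from the ST-04 sphere: z² = 81.82² − (x − 66.2)² − (y − 1.1)² with x = -3.203, y = 38.203, so z ≈ 22.385 ≈ 22.4 km.
Check against ST-07 (with the unrounded solution): distance 31.02 ≈ 31.03 km. ✓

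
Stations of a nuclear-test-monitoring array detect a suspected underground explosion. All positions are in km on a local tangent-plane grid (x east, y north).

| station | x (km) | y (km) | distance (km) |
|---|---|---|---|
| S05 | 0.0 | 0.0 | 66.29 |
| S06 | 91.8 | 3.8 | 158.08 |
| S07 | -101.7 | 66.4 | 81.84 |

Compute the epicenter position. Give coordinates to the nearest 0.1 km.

(-65.9, -7.2)

Circle about each station: x² + y² = 66.29²; (x − 91.8)² + (y − 3.8)² = 158.08²; (x + 101.7)² + (y − 66.4)² = 81.84².
Subtracting the S05 equation from the S06 and S07 equations removes the quadratic terms:
183.6 x + 7.6 y = -12153.24
-203.4 x + 132.8 y = 12448.43
Solving the 2×2 system: x ≈ -65.9, y ≈ -7.2 km.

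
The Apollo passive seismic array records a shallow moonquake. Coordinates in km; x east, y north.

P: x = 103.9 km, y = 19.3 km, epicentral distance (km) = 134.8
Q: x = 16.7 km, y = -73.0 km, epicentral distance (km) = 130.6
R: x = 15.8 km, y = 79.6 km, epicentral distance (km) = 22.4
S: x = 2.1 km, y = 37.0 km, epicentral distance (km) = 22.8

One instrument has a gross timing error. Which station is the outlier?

P

Solve using three stations at a time. Using Q, R, S (subtract circle equations pairwise → linear system) gives (x, y) ≈ (12.0, 57.5).
Distances from that point to each station vs reported:
  P: calculated 99.5 vs reported 134.8 → residual 35.3 km
  Q: calculated 130.6 vs reported 130.6 → residual 0.0 km
  R: calculated 22.4 vs reported 22.4 → residual 0.0 km
  S: calculated 22.8 vs reported 22.8 → residual 0.0 km
Q, R, S are mutually consistent (residuals ≈ 0); P is off by 35.3 km.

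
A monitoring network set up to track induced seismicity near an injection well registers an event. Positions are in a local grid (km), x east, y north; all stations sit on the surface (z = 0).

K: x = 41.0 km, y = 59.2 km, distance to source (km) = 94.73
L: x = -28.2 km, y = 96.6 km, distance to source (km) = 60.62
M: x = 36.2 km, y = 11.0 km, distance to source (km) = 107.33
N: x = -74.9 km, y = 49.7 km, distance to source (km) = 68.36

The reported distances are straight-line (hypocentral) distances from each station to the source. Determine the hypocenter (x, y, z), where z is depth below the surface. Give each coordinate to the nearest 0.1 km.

Each station gives a sphere (x−x_i)² + (y−y_i)² + z² = d_i² (stations at z=0).
Subtracting the K sphere from L and M: z² cancels, leaving linear equations in x and y:
-138.4 x + 74.8 y = 10240.15
-9.6 x − 96.4 y = -6300.16
Solving: x ≈ -36.693, y ≈ 69.008 km (keep extra digits for the depth step; rounded: -36.7, 69.0).
Then from the K sphere: z² = 94.73² − (x − 41.0)² − (y − 59.2)² with x = -36.693, y = 69.008, so z ≈ 53.305 ≈ 53.3 km.

x ≈ -36.7 km, y ≈ 69.0 km, depth ≈ 53.3 km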